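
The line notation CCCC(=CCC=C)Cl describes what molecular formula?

C8H13Cl

Heavy atoms from the SMILES: 8 C, 1 Cl.
Implicit hydrogens by atom environment:
  4 × C: 2 H each → 8
  2 × C: 1 H each → 2
  1 × C: 3 H
  1 × C: no H
  1 × Cl: no H
  Total hydrogens = 13.
Molecular formula: C8H13Cl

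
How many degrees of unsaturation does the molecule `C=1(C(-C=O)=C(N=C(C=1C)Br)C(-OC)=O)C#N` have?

Molecular formula from the SMILES: C10H7BrN2O3.
DoU = (2C + 2 + N − H − X)/2 = (2·10 + 2 + 2 − 7 − 1)/2 = 16/2 = 8.
(Structurally: 1 ring(s) + 7 π bond(s) = 8.)

8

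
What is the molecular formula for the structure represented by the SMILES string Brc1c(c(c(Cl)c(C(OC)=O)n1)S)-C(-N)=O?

Heavy atoms from the SMILES: 1 Br, 8 C, 1 Cl, 2 N, 3 O, 1 S.
Implicit hydrogens by atom environment:
  5 × C (aromatic): no H
  3 × O: no H
  2 × C: no H
  1 × Br: no H
  1 × C: 3 H
  1 × Cl: no H
  1 × N: 2 H
  1 × N (aromatic): no H
  1 × S: 1 H
  Total hydrogens = 6.
Molecular formula: C8H6BrClN2O3S

C8H6BrClN2O3S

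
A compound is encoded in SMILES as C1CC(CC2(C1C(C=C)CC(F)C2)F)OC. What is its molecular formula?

Heavy atoms from the SMILES: 13 C, 2 F, 1 O.
Implicit hydrogens by atom environment:
  6 × C: 2 H each → 12
  5 × C: 1 H each → 5
  2 × F: no H
  1 × C: 3 H
  1 × C: no H
  1 × O: no H
  Total hydrogens = 20.
Molecular formula: C13H20F2O

C13H20F2O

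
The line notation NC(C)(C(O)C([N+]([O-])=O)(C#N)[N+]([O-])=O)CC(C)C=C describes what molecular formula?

Heavy atoms from the SMILES: 10 C, 4 N, 5 O.
Implicit hydrogens by atom environment:
  3 × C: 1 H each → 3
  3 × C: no H
  2 × C: 3 H each → 6
  2 × C: 2 H each → 4
  2 × N (charge +1): no H
  2 × O: no H
  2 × O (charge -1): no H
  1 × N: 2 H
  1 × N: no H
  1 × O: 1 H
  Total hydrogens = 16.
Molecular formula: C10H16N4O5

C10H16N4O5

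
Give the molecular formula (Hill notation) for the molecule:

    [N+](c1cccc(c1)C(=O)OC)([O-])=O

Heavy atoms from the SMILES: 8 C, 1 N, 4 O.
Implicit hydrogens by atom environment:
  4 × C (aromatic): 1 H each → 4
  3 × O: no H
  2 × C (aromatic): no H
  1 × C: 3 H
  1 × C: no H
  1 × N (charge +1): no H
  1 × O (charge -1): no H
  Total hydrogens = 7.
Molecular formula: C8H7NO4

C8H7NO4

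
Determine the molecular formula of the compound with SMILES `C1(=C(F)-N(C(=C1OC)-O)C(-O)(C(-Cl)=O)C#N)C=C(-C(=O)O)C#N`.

C12H7ClFN3O6

Heavy atoms from the SMILES: 12 C, 1 Cl, 1 F, 3 N, 6 O.
Implicit hydrogens by atom environment:
  6 × C: no H
  4 × C (aromatic): no H
  3 × O: 1 H each → 3
  3 × O: no H
  2 × N: no H
  1 × C: 3 H
  1 × C: 1 H
  1 × Cl: no H
  1 × F: no H
  1 × N (aromatic): no H
  Total hydrogens = 7.
Molecular formula: C12H7ClFN3O6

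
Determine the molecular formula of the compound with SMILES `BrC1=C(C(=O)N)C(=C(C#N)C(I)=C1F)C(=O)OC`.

C10H5BrFIN2O3

Heavy atoms from the SMILES: 1 Br, 10 C, 1 F, 1 I, 2 N, 3 O.
Implicit hydrogens by atom environment:
  6 × C (aromatic): no H
  3 × C: no H
  3 × O: no H
  1 × Br: no H
  1 × C: 3 H
  1 × F: no H
  1 × I: no H
  1 × N: 2 H
  1 × N: no H
  Total hydrogens = 5.
Molecular formula: C10H5BrFIN2O3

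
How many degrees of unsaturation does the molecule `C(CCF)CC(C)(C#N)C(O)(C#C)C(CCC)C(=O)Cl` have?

5

Molecular formula from the SMILES: C15H21ClFNO2.
DoU = (2C + 2 + N − H − X)/2 = (2·15 + 2 + 1 − 21 − 2)/2 = 10/2 = 5.
(Structurally: 0 ring(s) + 5 π bond(s) = 5.)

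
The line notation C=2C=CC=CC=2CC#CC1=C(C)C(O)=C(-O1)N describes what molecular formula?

Heavy atoms from the SMILES: 14 C, 1 N, 2 O.
Implicit hydrogens by atom environment:
  5 × C (aromatic): 1 H each → 5
  5 × C (aromatic): no H
  2 × C: no H
  1 × C: 3 H
  1 × C: 2 H
  1 × N: 2 H
  1 × O: 1 H
  1 × O (aromatic): no H
  Total hydrogens = 13.
Molecular formula: C14H13NO2

C14H13NO2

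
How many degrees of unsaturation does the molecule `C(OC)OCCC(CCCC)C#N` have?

Molecular formula from the SMILES: C10H19NO2.
DoU = (2C + 2 + N − H − X)/2 = (2·10 + 2 + 1 − 19 − 0)/2 = 4/2 = 2.
(Structurally: 0 ring(s) + 2 π bond(s) = 2.)

2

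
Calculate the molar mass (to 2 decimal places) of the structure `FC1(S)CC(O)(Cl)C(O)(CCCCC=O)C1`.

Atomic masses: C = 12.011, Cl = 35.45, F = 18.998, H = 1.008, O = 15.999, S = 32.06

270.74

Molecular formula: C10H16ClFO3S.
M = 10×12.011 + 1×35.45 + 1×18.998 + 16×1.008 + 3×15.999 + 1×32.06 = 270.74 g/mol.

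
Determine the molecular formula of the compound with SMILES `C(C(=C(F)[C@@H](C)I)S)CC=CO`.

Heavy atoms from the SMILES: 8 C, 1 F, 1 I, 1 O, 1 S.
Implicit hydrogens by atom environment:
  3 × C: 1 H each → 3
  2 × C: 2 H each → 4
  2 × C: no H
  1 × C: 3 H
  1 × F: no H
  1 × I: no H
  1 × O: 1 H
  1 × S: 1 H
  Total hydrogens = 12.
Molecular formula: C8H12FIOS

C8H12FIOS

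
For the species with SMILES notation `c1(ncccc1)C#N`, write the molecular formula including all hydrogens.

C6H4N2

Heavy atoms from the SMILES: 6 C, 2 N.
Implicit hydrogens by atom environment:
  4 × C (aromatic): 1 H each → 4
  1 × C (aromatic): no H
  1 × C: no H
  1 × N (aromatic): no H
  1 × N: no H
  Total hydrogens = 4.
Molecular formula: C6H4N2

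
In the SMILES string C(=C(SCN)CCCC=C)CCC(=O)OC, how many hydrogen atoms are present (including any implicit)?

Hydrogens are implicit in SMILES; fill each atom to its normal valence:
  7 × C: 2 H each → 14
  2 × C: 1 H each → 2
  2 × C: no H
  2 × O: no H
  1 × C: 3 H
  1 × N: 2 H
  1 × S: no H
  Total hydrogens = 21.

21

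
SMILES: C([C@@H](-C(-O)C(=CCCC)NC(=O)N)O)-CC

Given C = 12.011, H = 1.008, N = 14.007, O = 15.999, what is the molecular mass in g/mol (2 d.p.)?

230.31

Molecular formula: C11H22N2O3.
M = 11×12.011 + 22×1.008 + 2×14.007 + 3×15.999 = 230.31 g/mol.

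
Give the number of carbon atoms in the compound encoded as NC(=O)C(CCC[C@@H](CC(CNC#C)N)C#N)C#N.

The symbol for carbon appears 13 times in the SMILES.

13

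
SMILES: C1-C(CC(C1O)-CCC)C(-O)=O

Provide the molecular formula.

C9H16O3

Heavy atoms from the SMILES: 9 C, 3 O.
Implicit hydrogens by atom environment:
  4 × C: 2 H each → 8
  3 × C: 1 H each → 3
  2 × O: 1 H each → 2
  1 × C: 3 H
  1 × C: no H
  1 × O: no H
  Total hydrogens = 16.
Molecular formula: C9H16O3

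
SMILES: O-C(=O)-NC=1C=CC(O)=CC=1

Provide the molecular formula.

C7H7NO3

Heavy atoms from the SMILES: 7 C, 1 N, 3 O.
Implicit hydrogens by atom environment:
  4 × C (aromatic): 1 H each → 4
  2 × C (aromatic): no H
  2 × O: 1 H each → 2
  1 × C: no H
  1 × N: 1 H
  1 × O: no H
  Total hydrogens = 7.
Molecular formula: C7H7NO3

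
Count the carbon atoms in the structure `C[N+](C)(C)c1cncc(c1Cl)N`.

The symbol for carbon appears 8 times in the SMILES. Lowercase c denotes aromatic carbon and counts toward C.

8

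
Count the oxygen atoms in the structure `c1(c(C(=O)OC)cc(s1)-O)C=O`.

4

The symbol for oxygen appears 4 times in the SMILES.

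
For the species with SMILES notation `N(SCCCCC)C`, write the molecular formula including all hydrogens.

Heavy atoms from the SMILES: 6 C, 1 N, 1 S.
Implicit hydrogens by atom environment:
  4 × C: 2 H each → 8
  2 × C: 3 H each → 6
  1 × N: 1 H
  1 × S: no H
  Total hydrogens = 15.
Molecular formula: C6H15NS

C6H15NS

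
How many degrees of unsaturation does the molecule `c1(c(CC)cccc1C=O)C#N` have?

7

Molecular formula from the SMILES: C10H9NO.
DoU = (2C + 2 + N − H − X)/2 = (2·10 + 2 + 1 − 9 − 0)/2 = 14/2 = 7.
(Structurally: 1 ring(s) + 6 π bond(s) = 7.)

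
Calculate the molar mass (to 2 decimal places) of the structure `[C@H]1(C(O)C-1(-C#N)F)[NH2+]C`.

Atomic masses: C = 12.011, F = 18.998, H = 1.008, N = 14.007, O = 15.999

131.13

Molecular formula: C5H8FN2O+.
M = 5×12.011 + 1×18.998 + 8×1.008 + 2×14.007 + 1×15.999 = 131.13 g/mol.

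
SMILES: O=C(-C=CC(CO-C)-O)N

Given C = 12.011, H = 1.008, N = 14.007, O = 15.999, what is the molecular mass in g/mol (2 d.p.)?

Molecular formula: C6H11NO3.
M = 6×12.011 + 11×1.008 + 1×14.007 + 3×15.999 = 145.16 g/mol.

145.16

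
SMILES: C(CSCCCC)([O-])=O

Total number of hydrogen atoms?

Hydrogens are implicit in SMILES; fill each atom to its normal valence:
  4 × C: 2 H each → 8
  1 × C: 3 H
  1 × C: no H
  1 × O: no H
  1 × O (charge -1): no H
  1 × S: no H
  Total hydrogens = 11.

11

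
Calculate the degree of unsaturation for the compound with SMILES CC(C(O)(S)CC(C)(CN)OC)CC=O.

1

Molecular formula from the SMILES: C10H21NO3S.
DoU = (2C + 2 + N − H − X)/2 = (2·10 + 2 + 1 − 21 − 0)/2 = 2/2 = 1.
(Structurally: 0 ring(s) + 1 π bond(s) = 1.)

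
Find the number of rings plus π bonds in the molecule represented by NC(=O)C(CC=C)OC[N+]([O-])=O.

3

Molecular formula from the SMILES: C6H10N2O4.
DoU = (2C + 2 + N − H − X)/2 = (2·6 + 2 + 2 − 10 − 0)/2 = 6/2 = 3.
(Structurally: 0 ring(s) + 3 π bond(s) = 3.)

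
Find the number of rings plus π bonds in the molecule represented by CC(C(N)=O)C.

Molecular formula from the SMILES: C4H9NO.
DoU = (2C + 2 + N − H − X)/2 = (2·4 + 2 + 1 − 9 − 0)/2 = 2/2 = 1.
(Structurally: 0 ring(s) + 1 π bond(s) = 1.)

1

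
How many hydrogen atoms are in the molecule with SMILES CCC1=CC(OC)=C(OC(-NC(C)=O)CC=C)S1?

19

Hydrogens are implicit in SMILES; fill each atom to its normal valence:
  3 × C: 3 H each → 9
  3 × C: 2 H each → 6
  3 × C (aromatic): no H
  3 × O: no H
  2 × C: 1 H each → 2
  1 × C (aromatic): 1 H
  1 × C: no H
  1 × N: 1 H
  1 × S (aromatic): no H
  Total hydrogens = 19.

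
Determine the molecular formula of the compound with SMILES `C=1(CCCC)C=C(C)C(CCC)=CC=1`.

C14H22

Heavy atoms from the SMILES: 14 C.
Implicit hydrogens by atom environment:
  5 × C: 2 H each → 10
  3 × C: 3 H each → 9
  3 × C (aromatic): 1 H each → 3
  3 × C (aromatic): no H
  Total hydrogens = 22.
Molecular formula: C14H22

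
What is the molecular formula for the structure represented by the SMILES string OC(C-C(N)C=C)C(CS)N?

Heavy atoms from the SMILES: 7 C, 2 N, 1 O, 1 S.
Implicit hydrogens by atom environment:
  4 × C: 1 H each → 4
  3 × C: 2 H each → 6
  2 × N: 2 H each → 4
  1 × O: 1 H
  1 × S: 1 H
  Total hydrogens = 16.
Molecular formula: C7H16N2OS

C7H16N2OS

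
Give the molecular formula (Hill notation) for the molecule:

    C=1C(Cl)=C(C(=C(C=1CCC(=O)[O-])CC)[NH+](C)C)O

Heavy atoms from the SMILES: 13 C, 1 Cl, 1 N, 3 O.
Implicit hydrogens by atom environment:
  5 × C (aromatic): no H
  3 × C: 3 H each → 9
  3 × C: 2 H each → 6
  1 × C (aromatic): 1 H
  1 × C: no H
  1 × Cl: no H
  1 × N (charge +1): 1 H
  1 × O: 1 H
  1 × O: no H
  1 × O (charge -1): no H
  Total hydrogens = 18.
Molecular formula: C13H18ClNO3

C13H18ClNO3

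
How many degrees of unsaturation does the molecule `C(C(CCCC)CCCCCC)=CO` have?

1

Molecular formula from the SMILES: C13H26O.
DoU = (2C + 2 + N − H − X)/2 = (2·13 + 2 + 0 − 26 − 0)/2 = 2/2 = 1.
(Structurally: 0 ring(s) + 1 π bond(s) = 1.)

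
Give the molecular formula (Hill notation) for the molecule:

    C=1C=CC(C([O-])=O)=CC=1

C7H5O2-

Heavy atoms from the SMILES: 7 C, 2 O.
Implicit hydrogens by atom environment:
  5 × C (aromatic): 1 H each → 5
  1 × C (aromatic): no H
  1 × C: no H
  1 × O: no H
  1 × O (charge -1): no H
  Total hydrogens = 5.
Net charge -1.
Molecular formula: C7H5O2-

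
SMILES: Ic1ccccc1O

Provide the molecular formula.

Heavy atoms from the SMILES: 6 C, 1 I, 1 O.
Implicit hydrogens by atom environment:
  4 × C (aromatic): 1 H each → 4
  2 × C (aromatic): no H
  1 × I: no H
  1 × O: 1 H
  Total hydrogens = 5.
Molecular formula: C6H5IO

C6H5IO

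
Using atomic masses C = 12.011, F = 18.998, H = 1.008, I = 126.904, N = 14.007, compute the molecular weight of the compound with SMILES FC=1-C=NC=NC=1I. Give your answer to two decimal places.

223.98

Molecular formula: C4H2FIN2.
M = 4×12.011 + 1×18.998 + 2×1.008 + 1×126.904 + 2×14.007 = 223.98 g/mol.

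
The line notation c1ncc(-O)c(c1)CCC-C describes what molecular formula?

Heavy atoms from the SMILES: 9 C, 1 N, 1 O.
Implicit hydrogens by atom environment:
  3 × C: 2 H each → 6
  3 × C (aromatic): 1 H each → 3
  2 × C (aromatic): no H
  1 × C: 3 H
  1 × N (aromatic): no H
  1 × O: 1 H
  Total hydrogens = 13.
Molecular formula: C9H13NO

C9H13NO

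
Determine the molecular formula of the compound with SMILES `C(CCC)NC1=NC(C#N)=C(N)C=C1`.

C10H14N4

Heavy atoms from the SMILES: 10 C, 4 N.
Implicit hydrogens by atom environment:
  3 × C: 2 H each → 6
  3 × C (aromatic): no H
  2 × C (aromatic): 1 H each → 2
  1 × C: 3 H
  1 × C: no H
  1 × N: 2 H
  1 × N: 1 H
  1 × N (aromatic): no H
  1 × N: no H
  Total hydrogens = 14.
Molecular formula: C10H14N4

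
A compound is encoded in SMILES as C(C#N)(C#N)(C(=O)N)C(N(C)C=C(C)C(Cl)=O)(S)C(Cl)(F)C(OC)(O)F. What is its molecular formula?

C13H14Cl2F2N4O4S

Heavy atoms from the SMILES: 13 C, 2 Cl, 2 F, 4 N, 4 O, 1 S.
Implicit hydrogens by atom environment:
  9 × C: no H
  3 × C: 3 H each → 9
  3 × N: no H
  3 × O: no H
  2 × Cl: no H
  2 × F: no H
  1 × C: 1 H
  1 × N: 2 H
  1 × O: 1 H
  1 × S: 1 H
  Total hydrogens = 14.
Molecular formula: C13H14Cl2F2N4O4S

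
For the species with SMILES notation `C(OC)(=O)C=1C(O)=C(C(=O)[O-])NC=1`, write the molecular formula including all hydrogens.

C7H6NO5-

Heavy atoms from the SMILES: 7 C, 1 N, 5 O.
Implicit hydrogens by atom environment:
  3 × C (aromatic): no H
  3 × O: no H
  2 × C: no H
  1 × C: 3 H
  1 × C (aromatic): 1 H
  1 × N (aromatic): 1 H
  1 × O: 1 H
  1 × O (charge -1): no H
  Total hydrogens = 6.
Net charge -1.
Molecular formula: C7H6NO5-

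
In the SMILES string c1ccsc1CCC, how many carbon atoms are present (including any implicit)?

7

The symbol for carbon appears 7 times in the SMILES. Lowercase c denotes aromatic carbon and counts toward C.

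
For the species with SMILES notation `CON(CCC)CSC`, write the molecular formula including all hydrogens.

C6H15NOS

Heavy atoms from the SMILES: 6 C, 1 N, 1 O, 1 S.
Implicit hydrogens by atom environment:
  3 × C: 3 H each → 9
  3 × C: 2 H each → 6
  1 × N: no H
  1 × O: no H
  1 × S: no H
  Total hydrogens = 15.
Molecular formula: C6H15NOS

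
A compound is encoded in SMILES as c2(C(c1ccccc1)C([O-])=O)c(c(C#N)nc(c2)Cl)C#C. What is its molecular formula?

C16H8ClN2O2-

Heavy atoms from the SMILES: 16 C, 1 Cl, 2 N, 2 O.
Implicit hydrogens by atom environment:
  6 × C (aromatic): 1 H each → 6
  5 × C (aromatic): no H
  3 × C: no H
  2 × C: 1 H each → 2
  1 × Cl: no H
  1 × N (aromatic): no H
  1 × N: no H
  1 × O: no H
  1 × O (charge -1): no H
  Total hydrogens = 8.
Net charge -1.
Molecular formula: C16H8ClN2O2-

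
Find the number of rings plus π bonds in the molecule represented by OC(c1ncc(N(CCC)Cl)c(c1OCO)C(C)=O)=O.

Molecular formula from the SMILES: C12H15ClN2O5.
DoU = (2C + 2 + N − H − X)/2 = (2·12 + 2 + 2 − 15 − 1)/2 = 12/2 = 6.
(Structurally: 1 ring(s) + 5 π bond(s) = 6.)

6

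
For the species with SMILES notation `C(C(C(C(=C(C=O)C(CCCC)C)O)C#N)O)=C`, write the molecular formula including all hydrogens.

C14H21NO3

Heavy atoms from the SMILES: 14 C, 1 N, 3 O.
Implicit hydrogens by atom environment:
  5 × C: 1 H each → 5
  4 × C: 2 H each → 8
  3 × C: no H
  2 × C: 3 H each → 6
  2 × O: 1 H each → 2
  1 × N: no H
  1 × O: no H
  Total hydrogens = 21.
Molecular formula: C14H21NO3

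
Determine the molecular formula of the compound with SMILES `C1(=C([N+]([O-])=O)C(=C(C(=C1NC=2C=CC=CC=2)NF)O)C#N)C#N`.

Heavy atoms from the SMILES: 14 C, 1 F, 5 N, 3 O.
Implicit hydrogens by atom environment:
  7 × C (aromatic): no H
  5 × C (aromatic): 1 H each → 5
  2 × C: no H
  2 × N: 1 H each → 2
  2 × N: no H
  1 × F: no H
  1 × N (charge +1): no H
  1 × O: 1 H
  1 × O: no H
  1 × O (charge -1): no H
  Total hydrogens = 8.
Molecular formula: C14H8FN5O3

C14H8FN5O3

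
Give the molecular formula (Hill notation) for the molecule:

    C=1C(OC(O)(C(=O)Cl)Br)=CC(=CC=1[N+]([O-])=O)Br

C8H4Br2ClNO5

Heavy atoms from the SMILES: 2 Br, 8 C, 1 Cl, 1 N, 5 O.
Implicit hydrogens by atom environment:
  3 × C (aromatic): 1 H each → 3
  3 × C (aromatic): no H
  3 × O: no H
  2 × Br: no H
  2 × C: no H
  1 × Cl: no H
  1 × N (charge +1): no H
  1 × O: 1 H
  1 × O (charge -1): no H
  Total hydrogens = 4.
Molecular formula: C8H4Br2ClNO5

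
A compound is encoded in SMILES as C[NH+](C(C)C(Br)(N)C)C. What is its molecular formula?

C6H16BrN2+

Heavy atoms from the SMILES: 1 Br, 6 C, 2 N.
Implicit hydrogens by atom environment:
  4 × C: 3 H each → 12
  1 × Br: no H
  1 × C: 1 H
  1 × C: no H
  1 × N: 2 H
  1 × N (charge +1): 1 H
  Total hydrogens = 16.
Net charge +1.
Molecular formula: C6H16BrN2+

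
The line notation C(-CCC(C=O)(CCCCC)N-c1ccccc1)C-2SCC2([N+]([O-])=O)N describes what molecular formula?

C19H29N3O3S

Heavy atoms from the SMILES: 19 C, 3 N, 3 O, 1 S.
Implicit hydrogens by atom environment:
  8 × C: 2 H each → 16
  5 × C (aromatic): 1 H each → 5
  2 × C: 1 H each → 2
  2 × C: no H
  2 × O: no H
  1 × C: 3 H
  1 × C (aromatic): no H
  1 × N: 2 H
  1 × N: 1 H
  1 × N (charge +1): no H
  1 × O (charge -1): no H
  1 × S: no H
  Total hydrogens = 29.
Molecular formula: C19H29N3O3S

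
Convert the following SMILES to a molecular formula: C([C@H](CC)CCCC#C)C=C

C11H18

Heavy atoms from the SMILES: 11 C.
Implicit hydrogens by atom environment:
  6 × C: 2 H each → 12
  3 × C: 1 H each → 3
  1 × C: 3 H
  1 × C: no H
  Total hydrogens = 18.
Molecular formula: C11H18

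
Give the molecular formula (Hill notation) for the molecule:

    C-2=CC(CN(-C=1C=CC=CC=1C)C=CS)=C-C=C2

C16H17NS

Heavy atoms from the SMILES: 16 C, 1 N, 1 S.
Implicit hydrogens by atom environment:
  9 × C (aromatic): 1 H each → 9
  3 × C (aromatic): no H
  2 × C: 1 H each → 2
  1 × C: 3 H
  1 × C: 2 H
  1 × N: no H
  1 × S: 1 H
  Total hydrogens = 17.
Molecular formula: C16H17NS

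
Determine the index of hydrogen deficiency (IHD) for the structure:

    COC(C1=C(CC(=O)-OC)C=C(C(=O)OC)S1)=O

6

Molecular formula from the SMILES: C11H12O6S.
DoU = (2C + 2 + N − H − X)/2 = (2·11 + 2 + 0 − 12 − 0)/2 = 12/2 = 6.
(Structurally: 1 ring(s) + 5 π bond(s) = 6.)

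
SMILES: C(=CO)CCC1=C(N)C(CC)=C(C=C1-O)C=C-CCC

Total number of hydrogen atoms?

Hydrogens are implicit in SMILES; fill each atom to its normal valence:
  5 × C: 2 H each → 10
  5 × C (aromatic): no H
  4 × C: 1 H each → 4
  2 × C: 3 H each → 6
  2 × O: 1 H each → 2
  1 × C (aromatic): 1 H
  1 × N: 2 H
  Total hydrogens = 25.

25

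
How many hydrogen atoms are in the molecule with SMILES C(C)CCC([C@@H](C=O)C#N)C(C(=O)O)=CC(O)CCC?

23

Hydrogens are implicit in SMILES; fill each atom to its normal valence:
  5 × C: 2 H each → 10
  5 × C: 1 H each → 5
  3 × C: no H
  2 × C: 3 H each → 6
  2 × O: 1 H each → 2
  2 × O: no H
  1 × N: no H
  Total hydrogens = 23.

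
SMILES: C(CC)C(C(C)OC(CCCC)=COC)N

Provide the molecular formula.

Heavy atoms from the SMILES: 13 C, 1 N, 2 O.
Implicit hydrogens by atom environment:
  5 × C: 2 H each → 10
  4 × C: 3 H each → 12
  3 × C: 1 H each → 3
  2 × O: no H
  1 × C: no H
  1 × N: 2 H
  Total hydrogens = 27.
Molecular formula: C13H27NO2

C13H27NO2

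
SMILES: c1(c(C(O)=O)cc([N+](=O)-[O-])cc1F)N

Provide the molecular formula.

Heavy atoms from the SMILES: 7 C, 1 F, 2 N, 4 O.
Implicit hydrogens by atom environment:
  4 × C (aromatic): no H
  2 × C (aromatic): 1 H each → 2
  2 × O: no H
  1 × C: no H
  1 × F: no H
  1 × N: 2 H
  1 × N (charge +1): no H
  1 × O: 1 H
  1 × O (charge -1): no H
  Total hydrogens = 5.
Molecular formula: C7H5FN2O4

C7H5FN2O4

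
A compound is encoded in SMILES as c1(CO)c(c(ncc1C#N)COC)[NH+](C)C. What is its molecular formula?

C11H16N3O2+

Heavy atoms from the SMILES: 11 C, 3 N, 2 O.
Implicit hydrogens by atom environment:
  4 × C (aromatic): no H
  3 × C: 3 H each → 9
  2 × C: 2 H each → 4
  1 × C (aromatic): 1 H
  1 × C: no H
  1 × N (charge +1): 1 H
  1 × N (aromatic): no H
  1 × N: no H
  1 × O: 1 H
  1 × O: no H
  Total hydrogens = 16.
Net charge +1.
Molecular formula: C11H16N3O2+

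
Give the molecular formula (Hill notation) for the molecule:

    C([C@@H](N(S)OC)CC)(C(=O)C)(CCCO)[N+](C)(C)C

C13H29N2O3S+

Heavy atoms from the SMILES: 13 C, 2 N, 3 O, 1 S.
Implicit hydrogens by atom environment:
  6 × C: 3 H each → 18
  4 × C: 2 H each → 8
  2 × C: no H
  2 × O: no H
  1 × C: 1 H
  1 × N: no H
  1 × N (charge +1): no H
  1 × O: 1 H
  1 × S: 1 H
  Total hydrogens = 29.
Net charge +1.
Molecular formula: C13H29N2O3S+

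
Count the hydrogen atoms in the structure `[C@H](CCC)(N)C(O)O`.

13

Hydrogens are implicit in SMILES; fill each atom to its normal valence:
  2 × C: 2 H each → 4
  2 × C: 1 H each → 2
  2 × O: 1 H each → 2
  1 × C: 3 H
  1 × N: 2 H
  Total hydrogens = 13.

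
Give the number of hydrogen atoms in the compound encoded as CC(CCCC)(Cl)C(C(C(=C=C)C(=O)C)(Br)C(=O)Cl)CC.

Hydrogens are implicit in SMILES; fill each atom to its normal valence:
  6 × C: no H
  5 × C: 2 H each → 10
  4 × C: 3 H each → 12
  2 × Cl: no H
  2 × O: no H
  1 × Br: no H
  1 × C: 1 H
  Total hydrogens = 23.

23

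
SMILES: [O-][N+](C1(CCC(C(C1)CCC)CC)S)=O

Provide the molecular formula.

Heavy atoms from the SMILES: 11 C, 1 N, 2 O, 1 S.
Implicit hydrogens by atom environment:
  6 × C: 2 H each → 12
  2 × C: 3 H each → 6
  2 × C: 1 H each → 2
  1 × C: no H
  1 × N (charge +1): no H
  1 × O: no H
  1 × O (charge -1): no H
  1 × S: 1 H
  Total hydrogens = 21.
Molecular formula: C11H21NO2S

C11H21NO2S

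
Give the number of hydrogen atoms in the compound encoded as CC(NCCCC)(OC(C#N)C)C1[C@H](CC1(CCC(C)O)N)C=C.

Hydrogens are implicit in SMILES; fill each atom to its normal valence:
  7 × C: 2 H each → 14
  5 × C: 1 H each → 5
  4 × C: 3 H each → 12
  3 × C: no H
  1 × N: 2 H
  1 × N: 1 H
  1 × N: no H
  1 × O: 1 H
  1 × O: no H
  Total hydrogens = 35.

35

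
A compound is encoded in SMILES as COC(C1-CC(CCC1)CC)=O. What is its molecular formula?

C10H18O2

Heavy atoms from the SMILES: 10 C, 2 O.
Implicit hydrogens by atom environment:
  5 × C: 2 H each → 10
  2 × C: 3 H each → 6
  2 × C: 1 H each → 2
  2 × O: no H
  1 × C: no H
  Total hydrogens = 18.
Molecular formula: C10H18O2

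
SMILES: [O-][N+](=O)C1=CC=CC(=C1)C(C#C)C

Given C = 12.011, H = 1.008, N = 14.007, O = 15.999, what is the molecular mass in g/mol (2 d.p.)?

Molecular formula: C10H9NO2.
M = 10×12.011 + 9×1.008 + 1×14.007 + 2×15.999 = 175.19 g/mol.

175.19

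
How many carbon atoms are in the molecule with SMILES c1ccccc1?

The symbol for carbon appears 6 times in the SMILES. Lowercase c denotes aromatic carbon and counts toward C.

6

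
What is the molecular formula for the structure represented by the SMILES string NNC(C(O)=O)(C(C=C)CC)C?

C8H16N2O2

Heavy atoms from the SMILES: 8 C, 2 N, 2 O.
Implicit hydrogens by atom environment:
  2 × C: 3 H each → 6
  2 × C: 2 H each → 4
  2 × C: 1 H each → 2
  2 × C: no H
  1 × N: 2 H
  1 × N: 1 H
  1 × O: 1 H
  1 × O: no H
  Total hydrogens = 16.
Molecular formula: C8H16N2O2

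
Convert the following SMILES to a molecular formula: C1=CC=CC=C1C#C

C8H6

Heavy atoms from the SMILES: 8 C.
Implicit hydrogens by atom environment:
  5 × C (aromatic): 1 H each → 5
  1 × C: 1 H
  1 × C (aromatic): no H
  1 × C: no H
  Total hydrogens = 6.
Molecular formula: C8H6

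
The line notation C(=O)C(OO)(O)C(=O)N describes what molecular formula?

C3H5NO5

Heavy atoms from the SMILES: 3 C, 1 N, 5 O.
Implicit hydrogens by atom environment:
  3 × O: no H
  2 × C: no H
  2 × O: 1 H each → 2
  1 × C: 1 H
  1 × N: 2 H
  Total hydrogens = 5.
Molecular formula: C3H5NO5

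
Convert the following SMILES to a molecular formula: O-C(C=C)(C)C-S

C5H10OS

Heavy atoms from the SMILES: 5 C, 1 O, 1 S.
Implicit hydrogens by atom environment:
  2 × C: 2 H each → 4
  1 × C: 3 H
  1 × C: 1 H
  1 × C: no H
  1 × O: 1 H
  1 × S: 1 H
  Total hydrogens = 10.
Molecular formula: C5H10OS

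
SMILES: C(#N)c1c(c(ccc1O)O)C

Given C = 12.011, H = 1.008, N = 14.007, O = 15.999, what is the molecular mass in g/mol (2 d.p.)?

149.15

Molecular formula: C8H7NO2.
M = 8×12.011 + 7×1.008 + 1×14.007 + 2×15.999 = 149.15 g/mol.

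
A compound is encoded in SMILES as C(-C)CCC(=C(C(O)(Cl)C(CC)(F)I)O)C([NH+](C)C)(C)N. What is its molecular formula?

Heavy atoms from the SMILES: 14 C, 1 Cl, 1 F, 1 I, 2 N, 2 O.
Implicit hydrogens by atom environment:
  5 × C: 3 H each → 15
  5 × C: no H
  4 × C: 2 H each → 8
  2 × O: 1 H each → 2
  1 × Cl: no H
  1 × F: no H
  1 × I: no H
  1 × N: 2 H
  1 × N (charge +1): 1 H
  Total hydrogens = 28.
Net charge +1.
Molecular formula: C14H28ClFIN2O2+

C14H28ClFIN2O2+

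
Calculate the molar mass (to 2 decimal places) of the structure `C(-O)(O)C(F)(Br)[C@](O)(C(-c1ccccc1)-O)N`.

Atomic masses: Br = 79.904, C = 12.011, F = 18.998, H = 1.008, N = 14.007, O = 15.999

Molecular formula: C10H13BrFNO4.
M = 1×79.904 + 10×12.011 + 1×18.998 + 13×1.008 + 1×14.007 + 4×15.999 = 310.12 g/mol.

310.12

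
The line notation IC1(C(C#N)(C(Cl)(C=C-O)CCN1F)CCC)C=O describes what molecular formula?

Heavy atoms from the SMILES: 12 C, 1 Cl, 1 F, 1 I, 2 N, 2 O.
Implicit hydrogens by atom environment:
  4 × C: 2 H each → 8
  4 × C: no H
  3 × C: 1 H each → 3
  2 × N: no H
  1 × C: 3 H
  1 × Cl: no H
  1 × F: no H
  1 × I: no H
  1 × O: 1 H
  1 × O: no H
  Total hydrogens = 15.
Molecular formula: C12H15ClFIN2O2

C12H15ClFIN2O2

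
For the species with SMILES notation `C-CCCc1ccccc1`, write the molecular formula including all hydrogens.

Heavy atoms from the SMILES: 10 C.
Implicit hydrogens by atom environment:
  5 × C (aromatic): 1 H each → 5
  3 × C: 2 H each → 6
  1 × C: 3 H
  1 × C (aromatic): no H
  Total hydrogens = 14.
Molecular formula: C10H14

C10H14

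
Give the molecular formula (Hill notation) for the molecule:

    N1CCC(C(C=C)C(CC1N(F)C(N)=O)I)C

C11H19FIN3O

Heavy atoms from the SMILES: 11 C, 1 F, 1 I, 3 N, 1 O.
Implicit hydrogens by atom environment:
  5 × C: 1 H each → 5
  4 × C: 2 H each → 8
  1 × C: 3 H
  1 × C: no H
  1 × F: no H
  1 × I: no H
  1 × N: 2 H
  1 × N: 1 H
  1 × N: no H
  1 × O: no H
  Total hydrogens = 19.
Molecular formula: C11H19FIN3O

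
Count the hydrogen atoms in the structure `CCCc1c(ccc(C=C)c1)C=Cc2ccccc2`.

20

Hydrogens are implicit in SMILES; fill each atom to its normal valence:
  8 × C (aromatic): 1 H each → 8
  4 × C (aromatic): no H
  3 × C: 2 H each → 6
  3 × C: 1 H each → 3
  1 × C: 3 H
  Total hydrogens = 20.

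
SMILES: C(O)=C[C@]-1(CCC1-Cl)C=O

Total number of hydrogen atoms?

Hydrogens are implicit in SMILES; fill each atom to its normal valence:
  4 × C: 1 H each → 4
  2 × C: 2 H each → 4
  1 × C: no H
  1 × Cl: no H
  1 × O: 1 H
  1 × O: no H
  Total hydrogens = 9.

9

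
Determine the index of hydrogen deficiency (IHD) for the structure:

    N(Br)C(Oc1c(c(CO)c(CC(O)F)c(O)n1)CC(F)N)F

Molecular formula from the SMILES: C11H15BrF3N3O4.
DoU = (2C + 2 + N − H − X)/2 = (2·11 + 2 + 3 − 15 − 4)/2 = 8/2 = 4.
(Structurally: 1 ring(s) + 3 π bond(s) = 4.)

4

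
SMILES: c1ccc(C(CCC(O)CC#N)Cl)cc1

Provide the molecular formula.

Heavy atoms from the SMILES: 12 C, 1 Cl, 1 N, 1 O.
Implicit hydrogens by atom environment:
  5 × C (aromatic): 1 H each → 5
  3 × C: 2 H each → 6
  2 × C: 1 H each → 2
  1 × C (aromatic): no H
  1 × C: no H
  1 × Cl: no H
  1 × N: no H
  1 × O: 1 H
  Total hydrogens = 14.
Molecular formula: C12H14ClNO

C12H14ClNO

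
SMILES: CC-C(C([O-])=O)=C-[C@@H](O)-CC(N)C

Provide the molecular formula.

C9H16NO3-

Heavy atoms from the SMILES: 9 C, 1 N, 3 O.
Implicit hydrogens by atom environment:
  3 × C: 1 H each → 3
  2 × C: 3 H each → 6
  2 × C: 2 H each → 4
  2 × C: no H
  1 × N: 2 H
  1 × O: 1 H
  1 × O: no H
  1 × O (charge -1): no H
  Total hydrogens = 16.
Net charge -1.
Molecular formula: C9H16NO3-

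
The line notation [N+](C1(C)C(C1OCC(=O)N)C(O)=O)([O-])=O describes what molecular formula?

C7H10N2O6

Heavy atoms from the SMILES: 7 C, 2 N, 6 O.
Implicit hydrogens by atom environment:
  4 × O: no H
  3 × C: no H
  2 × C: 1 H each → 2
  1 × C: 3 H
  1 × C: 2 H
  1 × N: 2 H
  1 × N (charge +1): no H
  1 × O: 1 H
  1 × O (charge -1): no H
  Total hydrogens = 10.
Molecular formula: C7H10N2O6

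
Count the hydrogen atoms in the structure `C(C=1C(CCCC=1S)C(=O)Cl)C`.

13

Hydrogens are implicit in SMILES; fill each atom to its normal valence:
  4 × C: 2 H each → 8
  3 × C: no H
  1 × C: 3 H
  1 × C: 1 H
  1 × Cl: no H
  1 × O: no H
  1 × S: 1 H
  Total hydrogens = 13.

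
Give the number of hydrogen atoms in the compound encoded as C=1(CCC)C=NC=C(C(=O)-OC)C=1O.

13

Hydrogens are implicit in SMILES; fill each atom to its normal valence:
  3 × C (aromatic): no H
  2 × C: 3 H each → 6
  2 × C: 2 H each → 4
  2 × C (aromatic): 1 H each → 2
  2 × O: no H
  1 × C: no H
  1 × N (aromatic): no H
  1 × O: 1 H
  Total hydrogens = 13.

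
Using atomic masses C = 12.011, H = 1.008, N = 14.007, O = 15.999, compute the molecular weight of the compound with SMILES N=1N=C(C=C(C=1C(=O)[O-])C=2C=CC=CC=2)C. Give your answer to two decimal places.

Molecular formula: C12H9N2O2-.
M = 12×12.011 + 9×1.008 + 2×14.007 + 2×15.999 = 213.22 g/mol.

213.22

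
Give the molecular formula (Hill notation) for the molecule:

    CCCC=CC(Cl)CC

C8H15Cl

Heavy atoms from the SMILES: 8 C, 1 Cl.
Implicit hydrogens by atom environment:
  3 × C: 2 H each → 6
  3 × C: 1 H each → 3
  2 × C: 3 H each → 6
  1 × Cl: no H
  Total hydrogens = 15.
Molecular formula: C8H15Cl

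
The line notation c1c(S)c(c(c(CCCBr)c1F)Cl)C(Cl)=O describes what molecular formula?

C10H8BrCl2FOS

Heavy atoms from the SMILES: 1 Br, 10 C, 2 Cl, 1 F, 1 O, 1 S.
Implicit hydrogens by atom environment:
  5 × C (aromatic): no H
  3 × C: 2 H each → 6
  2 × Cl: no H
  1 × Br: no H
  1 × C (aromatic): 1 H
  1 × C: no H
  1 × F: no H
  1 × O: no H
  1 × S: 1 H
  Total hydrogens = 8.
Molecular formula: C10H8BrCl2FOS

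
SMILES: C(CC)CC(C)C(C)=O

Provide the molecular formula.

Heavy atoms from the SMILES: 8 C, 1 O.
Implicit hydrogens by atom environment:
  3 × C: 3 H each → 9
  3 × C: 2 H each → 6
  1 × C: 1 H
  1 × C: no H
  1 × O: no H
  Total hydrogens = 16.
Molecular formula: C8H16O

C8H16O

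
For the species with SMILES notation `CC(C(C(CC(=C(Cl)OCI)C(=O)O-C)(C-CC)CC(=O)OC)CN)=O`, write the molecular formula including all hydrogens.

Heavy atoms from the SMILES: 17 C, 1 Cl, 1 I, 1 N, 6 O.
Implicit hydrogens by atom environment:
  6 × C: 2 H each → 12
  6 × C: no H
  6 × O: no H
  4 × C: 3 H each → 12
  1 × C: 1 H
  1 × Cl: no H
  1 × I: no H
  1 × N: 2 H
  Total hydrogens = 27.
Molecular formula: C17H27ClINO6

C17H27ClINO6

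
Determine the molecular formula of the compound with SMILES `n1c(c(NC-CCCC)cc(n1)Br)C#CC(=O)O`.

Heavy atoms from the SMILES: 1 Br, 12 C, 3 N, 2 O.
Implicit hydrogens by atom environment:
  4 × C: 2 H each → 8
  3 × C (aromatic): no H
  3 × C: no H
  2 × N (aromatic): no H
  1 × Br: no H
  1 × C: 3 H
  1 × C (aromatic): 1 H
  1 × N: 1 H
  1 × O: 1 H
  1 × O: no H
  Total hydrogens = 14.
Molecular formula: C12H14BrN3O2

C12H14BrN3O2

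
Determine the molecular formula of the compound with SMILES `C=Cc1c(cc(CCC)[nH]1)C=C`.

Heavy atoms from the SMILES: 11 C, 1 N.
Implicit hydrogens by atom environment:
  4 × C: 2 H each → 8
  3 × C (aromatic): no H
  2 × C: 1 H each → 2
  1 × C: 3 H
  1 × C (aromatic): 1 H
  1 × N (aromatic): 1 H
  Total hydrogens = 15.
Molecular formula: C11H15N

C11H15N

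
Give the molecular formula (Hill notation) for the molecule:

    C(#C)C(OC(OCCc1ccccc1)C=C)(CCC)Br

C17H21BrO2

Heavy atoms from the SMILES: 1 Br, 17 C, 2 O.
Implicit hydrogens by atom environment:
  5 × C: 2 H each → 10
  5 × C (aromatic): 1 H each → 5
  3 × C: 1 H each → 3
  2 × C: no H
  2 × O: no H
  1 × Br: no H
  1 × C: 3 H
  1 × C (aromatic): no H
  Total hydrogens = 21.
Molecular formula: C17H21BrO2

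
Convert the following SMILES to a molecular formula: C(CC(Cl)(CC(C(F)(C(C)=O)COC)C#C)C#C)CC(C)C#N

C18H23ClFNO2

Heavy atoms from the SMILES: 18 C, 1 Cl, 1 F, 1 N, 2 O.
Implicit hydrogens by atom environment:
  6 × C: no H
  5 × C: 2 H each → 10
  4 × C: 1 H each → 4
  3 × C: 3 H each → 9
  2 × O: no H
  1 × Cl: no H
  1 × F: no H
  1 × N: no H
  Total hydrogens = 23.
Molecular formula: C18H23ClFNO2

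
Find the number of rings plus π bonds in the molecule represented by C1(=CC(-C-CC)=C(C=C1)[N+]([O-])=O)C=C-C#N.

8

Molecular formula from the SMILES: C12H12N2O2.
DoU = (2C + 2 + N − H − X)/2 = (2·12 + 2 + 2 − 12 − 0)/2 = 16/2 = 8.
(Structurally: 1 ring(s) + 7 π bond(s) = 8.)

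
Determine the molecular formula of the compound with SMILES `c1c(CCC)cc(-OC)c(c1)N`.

Heavy atoms from the SMILES: 10 C, 1 N, 1 O.
Implicit hydrogens by atom environment:
  3 × C (aromatic): 1 H each → 3
  3 × C (aromatic): no H
  2 × C: 3 H each → 6
  2 × C: 2 H each → 4
  1 × N: 2 H
  1 × O: no H
  Total hydrogens = 15.
Molecular formula: C10H15NO

C10H15NO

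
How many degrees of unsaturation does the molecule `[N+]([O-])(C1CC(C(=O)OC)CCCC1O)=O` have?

3

Molecular formula from the SMILES: C9H15NO5.
DoU = (2C + 2 + N − H − X)/2 = (2·9 + 2 + 1 − 15 − 0)/2 = 6/2 = 3.
(Structurally: 1 ring(s) + 2 π bond(s) = 3.)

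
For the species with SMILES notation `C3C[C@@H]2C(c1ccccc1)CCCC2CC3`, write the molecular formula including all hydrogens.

Heavy atoms from the SMILES: 16 C.
Implicit hydrogens by atom environment:
  7 × C: 2 H each → 14
  5 × C (aromatic): 1 H each → 5
  3 × C: 1 H each → 3
  1 × C (aromatic): no H
  Total hydrogens = 22.
Molecular formula: C16H22

C16H22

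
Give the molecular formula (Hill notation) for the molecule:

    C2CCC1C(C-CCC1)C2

C10H18

Heavy atoms from the SMILES: 10 C.
Implicit hydrogens by atom environment:
  8 × C: 2 H each → 16
  2 × C: 1 H each → 2
  Total hydrogens = 18.
Molecular formula: C10H18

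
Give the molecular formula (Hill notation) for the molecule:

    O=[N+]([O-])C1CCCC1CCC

C8H15NO2

Heavy atoms from the SMILES: 8 C, 1 N, 2 O.
Implicit hydrogens by atom environment:
  5 × C: 2 H each → 10
  2 × C: 1 H each → 2
  1 × C: 3 H
  1 × N (charge +1): no H
  1 × O: no H
  1 × O (charge -1): no H
  Total hydrogens = 15.
Molecular formula: C8H15NO2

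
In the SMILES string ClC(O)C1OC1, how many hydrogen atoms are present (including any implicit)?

5

Hydrogens are implicit in SMILES; fill each atom to its normal valence:
  2 × C: 1 H each → 2
  1 × C: 2 H
  1 × Cl: no H
  1 × O: 1 H
  1 × O: no H
  Total hydrogens = 5.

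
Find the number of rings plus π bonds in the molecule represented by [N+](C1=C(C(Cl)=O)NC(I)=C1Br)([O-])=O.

Molecular formula from the SMILES: C5HBrClIN2O3.
DoU = (2C + 2 + N − H − X)/2 = (2·5 + 2 + 2 − 1 − 3)/2 = 10/2 = 5.
(Structurally: 1 ring(s) + 4 π bond(s) = 5.)

5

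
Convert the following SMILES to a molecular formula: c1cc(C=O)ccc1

Heavy atoms from the SMILES: 7 C, 1 O.
Implicit hydrogens by atom environment:
  5 × C (aromatic): 1 H each → 5
  1 × C: 1 H
  1 × C (aromatic): no H
  1 × O: no H
  Total hydrogens = 6.
Molecular formula: C7H6O

C7H6O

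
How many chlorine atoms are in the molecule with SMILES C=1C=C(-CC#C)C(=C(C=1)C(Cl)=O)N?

1

The symbol for chlorine appears 1 time in the SMILES.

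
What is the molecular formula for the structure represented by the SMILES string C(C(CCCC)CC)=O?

Heavy atoms from the SMILES: 8 C, 1 O.
Implicit hydrogens by atom environment:
  4 × C: 2 H each → 8
  2 × C: 3 H each → 6
  2 × C: 1 H each → 2
  1 × O: no H
  Total hydrogens = 16.
Molecular formula: C8H16O

C8H16O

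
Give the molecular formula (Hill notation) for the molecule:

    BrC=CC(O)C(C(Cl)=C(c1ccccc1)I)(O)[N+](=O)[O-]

Heavy atoms from the SMILES: 1 Br, 12 C, 1 Cl, 1 I, 1 N, 4 O.
Implicit hydrogens by atom environment:
  5 × C (aromatic): 1 H each → 5
  3 × C: 1 H each → 3
  3 × C: no H
  2 × O: 1 H each → 2
  1 × Br: no H
  1 × C (aromatic): no H
  1 × Cl: no H
  1 × I: no H
  1 × N (charge +1): no H
  1 × O: no H
  1 × O (charge -1): no H
  Total hydrogens = 10.
Molecular formula: C12H10BrClINO4

C12H10BrClINO4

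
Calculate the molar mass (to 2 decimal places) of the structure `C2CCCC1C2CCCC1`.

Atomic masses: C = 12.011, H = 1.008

Molecular formula: C10H18.
M = 10×12.011 + 18×1.008 = 138.25 g/mol.

138.25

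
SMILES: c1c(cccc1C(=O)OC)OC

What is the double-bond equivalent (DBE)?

Molecular formula from the SMILES: C9H10O3.
DoU = (2C + 2 + N − H − X)/2 = (2·9 + 2 + 0 − 10 − 0)/2 = 10/2 = 5.
(Structurally: 1 ring(s) + 4 π bond(s) = 5.)

5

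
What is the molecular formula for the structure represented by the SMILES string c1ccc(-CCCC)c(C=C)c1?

C12H16

Heavy atoms from the SMILES: 12 C.
Implicit hydrogens by atom environment:
  4 × C: 2 H each → 8
  4 × C (aromatic): 1 H each → 4
  2 × C (aromatic): no H
  1 × C: 3 H
  1 × C: 1 H
  Total hydrogens = 16.
Molecular formula: C12H16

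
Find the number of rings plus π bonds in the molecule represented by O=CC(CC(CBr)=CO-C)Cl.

Molecular formula from the SMILES: C7H10BrClO2.
DoU = (2C + 2 + N − H − X)/2 = (2·7 + 2 + 0 − 10 − 2)/2 = 4/2 = 2.
(Structurally: 0 ring(s) + 2 π bond(s) = 2.)

2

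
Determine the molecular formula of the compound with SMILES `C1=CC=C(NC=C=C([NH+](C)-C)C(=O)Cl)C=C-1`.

C12H14ClN2O+

Heavy atoms from the SMILES: 12 C, 1 Cl, 2 N, 1 O.
Implicit hydrogens by atom environment:
  5 × C (aromatic): 1 H each → 5
  3 × C: no H
  2 × C: 3 H each → 6
  1 × C: 1 H
  1 × C (aromatic): no H
  1 × Cl: no H
  1 × N (charge +1): 1 H
  1 × N: 1 H
  1 × O: no H
  Total hydrogens = 14.
Net charge +1.
Molecular formula: C12H14ClN2O+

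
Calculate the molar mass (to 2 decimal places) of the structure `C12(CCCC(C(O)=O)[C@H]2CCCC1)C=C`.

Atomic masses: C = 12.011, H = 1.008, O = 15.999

Molecular formula: C13H20O2.
M = 13×12.011 + 20×1.008 + 2×15.999 = 208.30 g/mol.

208.30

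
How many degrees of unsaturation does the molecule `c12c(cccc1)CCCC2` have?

5

Molecular formula from the SMILES: C10H12.
DoU = (2C + 2 + N − H − X)/2 = (2·10 + 2 + 0 − 12 − 0)/2 = 10/2 = 5.
(Structurally: 2 ring(s) + 3 π bond(s) = 5.)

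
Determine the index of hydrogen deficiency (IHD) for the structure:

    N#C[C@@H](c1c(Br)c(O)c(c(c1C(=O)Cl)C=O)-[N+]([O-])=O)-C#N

11

Molecular formula from the SMILES: C11H3BrClN3O5.
DoU = (2C + 2 + N − H − X)/2 = (2·11 + 2 + 3 − 3 − 2)/2 = 22/2 = 11.
(Structurally: 1 ring(s) + 10 π bond(s) = 11.)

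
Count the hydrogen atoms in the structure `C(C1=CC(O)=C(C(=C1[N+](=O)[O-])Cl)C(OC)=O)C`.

10

Hydrogens are implicit in SMILES; fill each atom to its normal valence:
  5 × C (aromatic): no H
  3 × O: no H
  2 × C: 3 H each → 6
  1 × C: 2 H
  1 × C (aromatic): 1 H
  1 × C: no H
  1 × Cl: no H
  1 × N (charge +1): no H
  1 × O: 1 H
  1 × O (charge -1): no H
  Total hydrogens = 10.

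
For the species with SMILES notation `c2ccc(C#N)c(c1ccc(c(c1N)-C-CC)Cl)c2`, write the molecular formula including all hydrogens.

Heavy atoms from the SMILES: 16 C, 1 Cl, 2 N.
Implicit hydrogens by atom environment:
  6 × C (aromatic): 1 H each → 6
  6 × C (aromatic): no H
  2 × C: 2 H each → 4
  1 × C: 3 H
  1 × C: no H
  1 × Cl: no H
  1 × N: 2 H
  1 × N: no H
  Total hydrogens = 15.
Molecular formula: C16H15ClN2

C16H15ClN2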